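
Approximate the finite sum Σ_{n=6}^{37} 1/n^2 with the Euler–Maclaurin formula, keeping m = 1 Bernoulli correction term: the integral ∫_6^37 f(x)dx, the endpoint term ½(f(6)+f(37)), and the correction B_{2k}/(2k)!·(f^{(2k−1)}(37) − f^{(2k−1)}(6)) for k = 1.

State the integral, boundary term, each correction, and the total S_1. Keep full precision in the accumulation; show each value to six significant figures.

The integral term ∫_6^37 1/x^2 dx = 0.139640.
Endpoint term: (f(6) + f(37))/2 = (0.0277778 + 0.000730460)/2 = 0.0142541.
Running total after boundary: 0.153894.
Order-1 term: 1/12 · (-3.94843e-05 − (-0.00925926)) = 0.000768315.

S_1 ≈ 0.154662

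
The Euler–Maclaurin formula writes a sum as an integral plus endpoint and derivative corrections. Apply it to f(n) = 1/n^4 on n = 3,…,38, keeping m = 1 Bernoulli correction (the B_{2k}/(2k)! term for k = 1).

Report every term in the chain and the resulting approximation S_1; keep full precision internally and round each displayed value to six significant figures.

S_1 ≈ 0.0198844

∫_3^38 1/x^4 dx evaluates to 0.0123396.
Boundary: ½(f(3) + f(38)) = ½(0.0123457 + 4.79585e-07) = 0.00617308.
So far: 0.0185127.
Correction k=1: B_{2}/2! · (f^{(1)}(38) − f^{(1)}(3)) = 1/12 · (-5.04826e-08 − (-0.0164609)) = 0.00137174.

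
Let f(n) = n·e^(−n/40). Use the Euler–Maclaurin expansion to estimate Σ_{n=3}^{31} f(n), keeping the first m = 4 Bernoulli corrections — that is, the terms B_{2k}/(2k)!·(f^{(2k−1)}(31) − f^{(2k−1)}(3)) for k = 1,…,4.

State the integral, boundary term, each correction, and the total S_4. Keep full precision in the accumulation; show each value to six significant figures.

S_4 ≈ 295.790

The integral term ∫_3^31 x·e^(−x/40) dx = 287.320.
Endpoint term: (f(3) + f(31))/2 = (2.78323 + 14.2818)/2 = 8.53252.
Running total after boundary: 295.853.
Order-1 term: 1/12 · (0.103658 − 0.858163) = -0.0628754.
After k=1: 295.790.
Order-2 term: −1/720 · (0.000640666 − 0.00169603) = 1.46578e-06.
After k=2: 295.790.
Order-3 term: 1/30240 · (7.60341e-07 − 1.78482e-06) = -3.38782e-11.
After k=3: 295.790.
Order-4 term: −1/1209600 · (7.00166e-10 − 1.56851e-09) = 7.17878e-16.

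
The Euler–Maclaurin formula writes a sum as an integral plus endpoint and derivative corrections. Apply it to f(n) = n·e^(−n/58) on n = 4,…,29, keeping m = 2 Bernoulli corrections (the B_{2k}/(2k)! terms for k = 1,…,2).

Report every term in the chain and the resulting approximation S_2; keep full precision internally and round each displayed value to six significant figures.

The integral term ∫_4^29 x·e^(−x/58) dx = 295.805.
Boundary: ½(f(4) + f(29)) = ½(3.73344 + 17.5894) = 10.6614.
Integral + boundary = 306.466.
Correction k=1: B_{2}/2! · (f^{(1)}(29) − f^{(1)}(4)) = 1/12 · (0.303265 − 0.868989) = -0.0471437.
After k=1: 306.419.
Correction k=2: B_{4}/4! · (f^{(3)}(29) − f^{(3)}(4)) = −1/720 · (0.000450751 − 0.000813230) = 5.03443e-07.

S_2 ≈ 306.419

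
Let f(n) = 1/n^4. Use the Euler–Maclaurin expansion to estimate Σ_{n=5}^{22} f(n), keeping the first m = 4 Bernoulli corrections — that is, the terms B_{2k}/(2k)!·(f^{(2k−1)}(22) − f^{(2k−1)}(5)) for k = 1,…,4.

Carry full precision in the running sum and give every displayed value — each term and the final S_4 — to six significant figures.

S_4 ≈ 0.00354207

∫_5^22 1/x^4 dx evaluates to 0.00263536.
½[f(5) + f(22)] = ½[0.00160000 + 4.26883e-06] = 0.000802134.
Running total after boundary: 0.00343750.
Order-1 term: 1/12 · (-7.76152e-07 − (-0.00128000)) = 0.000106602.
Running total after k=1: 0.00354410.
Order-2 term: −1/720 · (-4.81086e-08 − (-0.00153600)) = -2.13327e-06.
Running total after k=2: 0.00354197.
Order-3 term: 1/30240 · (-5.56628e-09 − (-0.00344064)) = 1.13778e-07.
Running total after k=3: 0.00354208.
Order-4 term: −1/1209600 · (-1.03505e-09 − (-0.0123863)) = -1.02400e-08.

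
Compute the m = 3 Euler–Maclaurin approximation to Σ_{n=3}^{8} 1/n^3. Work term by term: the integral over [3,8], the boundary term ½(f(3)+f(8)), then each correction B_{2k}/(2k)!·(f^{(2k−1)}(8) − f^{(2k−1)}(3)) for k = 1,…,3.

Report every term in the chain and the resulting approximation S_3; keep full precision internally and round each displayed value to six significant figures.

S_3 ≈ 0.0701622

∫_3^8 1/x^3 dx evaluates to 0.0477431.
Boundary: ½(f(3) + f(8)) = ½(0.0370370 + 0.00195312) = 0.0194951.
So far: 0.0672381.
Order-1 term: 1/12 · (-0.000732422 − (-0.0370370)) = 0.00302538.
Partial sum through k=1: 0.0702635.
Order-2 term: −1/720 · (-0.000228882 − (-0.0823045)) = -0.000113994.
Partial sum through k=2: 0.0701495.
Order-3 term: 1/30240 · (-0.000150204 − (-0.384088)) = 1.26963e-05.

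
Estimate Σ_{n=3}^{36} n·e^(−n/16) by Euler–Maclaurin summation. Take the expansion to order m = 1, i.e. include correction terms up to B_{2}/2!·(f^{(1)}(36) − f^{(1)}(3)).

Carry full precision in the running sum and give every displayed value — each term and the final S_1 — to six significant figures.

S_1 ≈ 167.406

The integral term ∫_3^36 x·e^(−x/16) dx = 164.333.
½[f(3) + f(36)] = ½[2.48709 + 3.79437] = 3.14073.
Running total after boundary: 167.473.
k=1: B_{2}/(2)! × [f^{(1)}(36) − f^{(1)}(3)] = 1/12 × (-0.131749 − 0.673586) = -0.0671113.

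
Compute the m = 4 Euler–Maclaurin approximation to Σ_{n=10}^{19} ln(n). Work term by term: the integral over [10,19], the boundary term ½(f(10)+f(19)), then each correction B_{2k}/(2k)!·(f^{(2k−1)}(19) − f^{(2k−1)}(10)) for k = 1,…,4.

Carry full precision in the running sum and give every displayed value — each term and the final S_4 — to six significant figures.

S_4 ≈ 26.5381

∫_10^19 ln(x) dx evaluates to 23.9185.
Endpoint term: (f(10) + f(19))/2 = (2.30259 + 2.94444)/2 = 2.62351.
Running total after boundary: 26.5420.
Order-1 term: 1/12 · (0.0526316 − 0.100000) = -0.00394737.
Running total after k=1: 26.5381.
Order-2 term: −1/720 · (0.000291588 − 0.00200000) = 2.37279e-06.
Running total after k=2: 26.5381.
Order-3 term: 1/30240 · (9.69267e-06 − 0.000240000) = -7.61598e-09.
Running total after k=3: 26.5381.
Order-4 term: −1/1209600 · (8.05485e-07 − 7.20000e-05) = 5.88579e-11.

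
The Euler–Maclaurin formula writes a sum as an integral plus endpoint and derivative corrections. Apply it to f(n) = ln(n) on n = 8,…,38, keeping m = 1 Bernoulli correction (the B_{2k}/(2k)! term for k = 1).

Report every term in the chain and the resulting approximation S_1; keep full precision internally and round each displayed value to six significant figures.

S_1 ≈ 94.4430

The integral term ∫_8^38 ln(x) dx = 91.5927.
Boundary: ½(f(8) + f(38)) = ½(2.07944 + 3.63759) = 2.85851.
So far: 94.4513.
k=1: B_{2}/(2)! × [f^{(1)}(38) − f^{(1)}(8)] = 1/12 × (0.0263158 − 0.125000) = -0.00822368.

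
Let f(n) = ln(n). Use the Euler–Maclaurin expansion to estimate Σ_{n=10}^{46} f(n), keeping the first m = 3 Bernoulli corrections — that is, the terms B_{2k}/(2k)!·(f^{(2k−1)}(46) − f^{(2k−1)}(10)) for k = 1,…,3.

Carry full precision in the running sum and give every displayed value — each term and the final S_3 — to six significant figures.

S_3 ≈ 120.151

The integral term ∫_10^46 ln(x) dx = 117.092.
½[f(10) + f(46)] = ½[2.30259 + 3.82864] = 3.06561.
So far: 120.157.
k=1: B_{2}/(2)! × [f^{(1)}(46) − f^{(1)}(10)] = 1/12 × (0.0217391 − 0.100000) = -0.00652174.
After k=1: 120.151.
k=2: B_{4}/(4)! × [f^{(3)}(46) − f^{(3)}(10)] = −1/720 × (2.05474e-05 − 0.00200000) = 2.74924e-06.
After k=2: 120.151.
k=3: B_{6}/(6)! × [f^{(5)}(46) − f^{(5)}(10)] = 1/30240 × (1.16526e-07 − 0.000240000) = -7.93265e-09.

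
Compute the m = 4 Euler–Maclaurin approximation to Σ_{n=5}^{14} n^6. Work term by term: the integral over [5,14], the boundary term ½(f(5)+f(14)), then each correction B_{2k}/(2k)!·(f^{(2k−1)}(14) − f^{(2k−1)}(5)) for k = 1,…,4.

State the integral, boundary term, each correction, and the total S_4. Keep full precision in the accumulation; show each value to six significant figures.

∫_5^14 x^6 dx evaluates to 1.50479e+07.
½[f(5) + f(14)] = ½[15625.0 + 7.52954e+06] = 3.77258e+06.
So far: 1.88205e+07.
Correction k=1: B_{2}/2! · (f^{(1)}(14) − f^{(1)}(5)) = 1/12 · (3.22694e+06 − 18750.0) = 267350.
Running total after k=1: 1.90878e+07.
Correction k=2: B_{4}/4! · (f^{(3)}(14) − f^{(3)}(5)) = −1/720 · (329280 − 15000.0) = -436.500.
Running total after k=2: 1.90874e+07.
Correction k=3: B_{6}/6! · (f^{(5)}(14) − f^{(5)}(5)) = 1/30240 · (10080.0 − 3600.00) = 0.214286.
Running total after k=3: 1.90874e+07.
Correction k=4: B_{8}/8! · (f^{(7)}(14) − f^{(7)}(5)) = −1/1209600 · (0.00000 − 0.00000) = 0.00000.

S_4 ≈ 1.90874e+07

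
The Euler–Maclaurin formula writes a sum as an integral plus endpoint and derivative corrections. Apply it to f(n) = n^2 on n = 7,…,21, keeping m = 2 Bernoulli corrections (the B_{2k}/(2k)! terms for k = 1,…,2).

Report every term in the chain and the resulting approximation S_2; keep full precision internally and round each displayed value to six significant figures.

The integral term ∫_7^21 x^2 dx = 2972.67.
½[f(7) + f(21)] = ½[49.0000 + 441.000] = 245.000.
Integral + boundary = 3217.67.
Order-1 term: 1/12 · (42.0000 − 14.0000) = 2.33333.
After k=1: 3220.00.
Order-2 term: −1/720 · (0.00000 − 0.00000) = 0.00000.

S_2 ≈ 3220.00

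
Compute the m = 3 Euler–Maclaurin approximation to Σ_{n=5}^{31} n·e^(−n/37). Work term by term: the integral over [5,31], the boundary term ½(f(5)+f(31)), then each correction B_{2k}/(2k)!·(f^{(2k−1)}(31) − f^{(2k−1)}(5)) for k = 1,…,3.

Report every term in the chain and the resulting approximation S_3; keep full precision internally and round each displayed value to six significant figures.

S_3 ≈ 277.869

The integral term ∫_5^31 x·e^(−x/37) dx = 269.036.
Boundary: ½(f(5) + f(31)) = ½(4.36799 + 13.4120) = 8.88999.
So far: 277.926.
Correction k=1: B_{2}/2! · (f^{(1)}(31) − f^{(1)}(5)) = 1/12 · (0.0701586 − 0.755544) = -0.0571155.
Running total after k=1: 277.869.
Correction k=2: B_{4}/4! · (f^{(3)}(31) − f^{(3)}(5)) = −1/720 · (0.000683308 − 0.00182815) = 1.59006e-06.
Running total after k=2: 277.869.
Correction k=3: B_{6}/6! · (f^{(5)}(31) − f^{(5)}(5)) = 1/30240 · (9.60824e-07 − 2.26765e-06) = -4.32151e-11.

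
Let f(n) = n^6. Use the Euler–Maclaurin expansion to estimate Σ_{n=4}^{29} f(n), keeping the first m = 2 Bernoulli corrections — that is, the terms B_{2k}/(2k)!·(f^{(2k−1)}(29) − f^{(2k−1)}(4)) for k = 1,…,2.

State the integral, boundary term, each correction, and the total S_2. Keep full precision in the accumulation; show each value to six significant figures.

S_2 ≈ 2.77193e+09

∫_4^29 x^6 dx evaluates to 2.46427e+09.
Boundary: ½(f(4) + f(29)) = ½(4096.00 + 5.94823e+08) = 2.97414e+08.
So far: 2.76168e+09.
Correction k=1: B_{2}/2! · (f^{(1)}(29) − f^{(1)}(4)) = 1/12 · (1.23067e+08 − 6144.00) = 1.02551e+07.
Running total after k=1: 2.77193e+09.
Correction k=2: B_{4}/4! · (f^{(3)}(29) − f^{(3)}(4)) = −1/720 · (2.92668e+06 − 7680.00) = -4054.17.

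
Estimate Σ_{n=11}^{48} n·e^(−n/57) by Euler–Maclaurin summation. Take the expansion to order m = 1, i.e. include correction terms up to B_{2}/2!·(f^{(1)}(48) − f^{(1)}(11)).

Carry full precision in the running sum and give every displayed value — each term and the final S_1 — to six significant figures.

∫_11^48 x·e^(−x/57) dx evaluates to 617.395.
Endpoint term: (f(11) + f(48))/2 = (9.06946 + 20.6785)/2 = 14.8740.
Integral + boundary = 632.269.
k=1: B_{2}/(2)! × [f^{(1)}(48) − f^{(1)}(11)] = 1/12 × (0.0680215 − 0.665383) = -0.0497801.

S_1 ≈ 632.219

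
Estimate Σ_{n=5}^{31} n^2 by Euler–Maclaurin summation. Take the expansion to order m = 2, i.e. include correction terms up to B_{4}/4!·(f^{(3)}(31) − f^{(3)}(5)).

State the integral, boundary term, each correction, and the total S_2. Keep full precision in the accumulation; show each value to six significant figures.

S_2 ≈ 10386.0

∫_5^31 x^2 dx evaluates to 9888.67.
Endpoint term: (f(5) + f(31))/2 = (25.0000 + 961.000)/2 = 493.000.
Running total after boundary: 10381.7.
Correction k=1: B_{2}/2! · (f^{(1)}(31) − f^{(1)}(5)) = 1/12 · (62.0000 − 10.0000) = 4.33333.
Running total after k=1: 10386.0.
Correction k=2: B_{4}/4! · (f^{(3)}(31) − f^{(3)}(5)) = −1/720 · (0.00000 − 0.00000) = 0.00000.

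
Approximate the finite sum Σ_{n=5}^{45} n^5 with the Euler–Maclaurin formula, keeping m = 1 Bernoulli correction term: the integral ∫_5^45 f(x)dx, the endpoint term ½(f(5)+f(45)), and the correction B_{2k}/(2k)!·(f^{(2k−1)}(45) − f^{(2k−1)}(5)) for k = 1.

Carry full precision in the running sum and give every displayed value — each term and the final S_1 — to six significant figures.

Integral: ∫_5^45 x^5 dx = 1.38396e+09.
Boundary: ½(f(5) + f(45)) = ½(3125.00 + 1.84528e+08) = 9.22656e+07.
Integral + boundary = 1.47622e+09.
k=1: B_{2}/(2)! × [f^{(1)}(45) − f^{(1)}(5)] = 1/12 × (2.05031e+07 − 3125.00) = 1.70833e+06.

S_1 ≈ 1.47793e+09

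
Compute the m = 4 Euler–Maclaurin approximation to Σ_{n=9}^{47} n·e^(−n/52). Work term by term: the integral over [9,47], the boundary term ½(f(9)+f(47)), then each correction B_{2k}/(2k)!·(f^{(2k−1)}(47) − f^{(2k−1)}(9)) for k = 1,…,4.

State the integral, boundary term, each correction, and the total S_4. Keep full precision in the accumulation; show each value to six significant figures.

The integral term ∫_9^47 x·e^(−x/52) dx = 582.897.
Endpoint term: (f(9) + f(47))/2 = (7.56966 + 19.0354)/2 = 13.3025.
Integral + boundary = 596.200.
k=1: B_{2}/(2)! × [f^{(1)}(47) − f^{(1)}(9)] = 1/12 × (0.0389432 − 0.695503) = -0.0547133.
After k=1: 596.145.
k=2: B_{4}/(4)! × [f^{(3)}(47) − f^{(3)}(9)] = −1/720 × (0.000313965 − 0.000879308) = 7.85199e-07.
After k=2: 596.145.
k=3: B_{6}/(6)! × [f^{(5)}(47) − f^{(5)}(9)] = 1/30240 × (2.26896e-07 − 5.55253e-07) = -1.08583e-11.
After k=3: 596.145.
k=4: B_{8}/(8)! × [f^{(7)}(47) − f^{(7)}(9)] = −1/1209600 × (1.24882e-10 − 2.90428e-10) = 1.36860e-16.

S_4 ≈ 596.145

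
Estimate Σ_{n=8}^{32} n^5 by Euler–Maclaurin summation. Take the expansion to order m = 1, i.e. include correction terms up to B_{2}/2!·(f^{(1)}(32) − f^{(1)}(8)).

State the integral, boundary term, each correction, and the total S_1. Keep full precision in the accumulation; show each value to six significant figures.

Integral: ∫_8^32 x^5 dx = 1.78913e+08.
Boundary: ½(f(8) + f(32)) = ½(32768.0 + 3.35544e+07) = 1.67936e+07.
Running total after boundary: 1.95707e+08.
Order-1 term: 1/12 · (5.24288e+06 − 20480.0) = 435200.

S_1 ≈ 1.96142e+08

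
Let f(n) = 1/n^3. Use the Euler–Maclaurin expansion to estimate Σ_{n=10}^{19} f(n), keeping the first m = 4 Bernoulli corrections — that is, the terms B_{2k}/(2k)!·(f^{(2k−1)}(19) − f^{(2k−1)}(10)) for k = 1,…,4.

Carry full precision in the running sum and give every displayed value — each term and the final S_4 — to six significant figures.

S_4 ≈ 0.00421086

∫_10^19 1/x^3 dx evaluates to 0.00361496.
Endpoint term: (f(10) + f(19))/2 = (0.00100000 + 0.000145794)/2 = 0.000572897.
So far: 0.00418786.
Correction k=1: B_{2}/2! · (f^{(1)}(19) − f^{(1)}(10)) = 1/12 · (-2.30201e-05 − (-0.000300000)) = 2.30817e-05.
Running total after k=1: 0.00421094.
Correction k=2: B_{4}/4! · (f^{(3)}(19) − f^{(3)}(10)) = −1/720 · (-1.27535e-06 − (-6.00000e-05)) = -8.15620e-08.
Running total after k=2: 0.00421086.
Correction k=3: B_{6}/6! · (f^{(5)}(19) − f^{(5)}(10)) = 1/30240 · (-1.48379e-07 − (-2.52000e-05)) = 8.28427e-10.
Running total after k=3: 0.00421086.
Correction k=4: B_{8}/8! · (f^{(7)}(19) − f^{(7)}(10)) = −1/1209600 · (-2.95935e-08 − (-1.81440e-05)) = -1.49755e-11.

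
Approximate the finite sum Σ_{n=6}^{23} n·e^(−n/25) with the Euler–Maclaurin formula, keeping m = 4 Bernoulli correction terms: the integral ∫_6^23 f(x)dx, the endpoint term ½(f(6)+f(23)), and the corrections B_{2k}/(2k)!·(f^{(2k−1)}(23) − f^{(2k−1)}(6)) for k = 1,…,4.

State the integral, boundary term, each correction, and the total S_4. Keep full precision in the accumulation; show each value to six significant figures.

Integral: ∫_6^23 x·e^(−x/25) dx = 131.414.
½[f(6) + f(23)] = ½[4.71977 + 9.16594] = 6.94285.
So far: 138.357.
Order-1 term: 1/12 · (0.0318815 − 0.597837) = -0.0471630.
Running total after k=1: 138.309.
Order-2 term: −1/720 · (0.00132627 − 0.00347375) = 2.98261e-06.
Running total after k=2: 138.309.
Order-3 term: 1/30240 · (4.16245e-06 − 9.58553e-06) = -1.79335e-10.
Running total after k=3: 138.309.
Order-4 term: −1/1209600 · (9.92459e-09 − 2.17809e-08) = 9.80185e-15.

S_4 ≈ 138.309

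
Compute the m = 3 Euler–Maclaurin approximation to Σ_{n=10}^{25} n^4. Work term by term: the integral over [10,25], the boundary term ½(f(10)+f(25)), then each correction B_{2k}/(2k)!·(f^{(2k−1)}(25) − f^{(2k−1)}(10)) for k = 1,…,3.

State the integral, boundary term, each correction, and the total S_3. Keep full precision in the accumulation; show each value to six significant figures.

∫_10^25 x^4 dx evaluates to 1.93312e+06.
Endpoint term: (f(10) + f(25))/2 = (10000.0 + 390625)/2 = 200312.
Integral + boundary = 2.13344e+06.
Order-1 term: 1/12 · (62500.0 − 4000.00) = 4875.00.
After k=1: 2.13831e+06.
Order-2 term: −1/720 · (600.000 − 240.000) = -0.500000.
After k=2: 2.13831e+06.
Order-3 term: 1/30240 · (0.00000 − 0.00000) = 0.00000.

S_3 ≈ 2.13831e+06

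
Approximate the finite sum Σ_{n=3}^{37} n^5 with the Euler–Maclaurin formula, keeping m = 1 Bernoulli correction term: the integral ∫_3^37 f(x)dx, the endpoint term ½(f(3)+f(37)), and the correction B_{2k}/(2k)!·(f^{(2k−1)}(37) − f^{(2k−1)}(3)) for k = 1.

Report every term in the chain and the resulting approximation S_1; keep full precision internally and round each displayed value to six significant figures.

Integral: ∫_3^37 x^5 dx = 4.27621e+08.
Endpoint term: (f(3) + f(37))/2 = (243.000 + 6.93440e+07)/2 = 3.46721e+07.
So far: 4.62293e+08.
k=1: B_{2}/(2)! × [f^{(1)}(37) − f^{(1)}(3)] = 1/12 × (9.37080e+06 − 405.000) = 780867.

S_1 ≈ 4.63074e+08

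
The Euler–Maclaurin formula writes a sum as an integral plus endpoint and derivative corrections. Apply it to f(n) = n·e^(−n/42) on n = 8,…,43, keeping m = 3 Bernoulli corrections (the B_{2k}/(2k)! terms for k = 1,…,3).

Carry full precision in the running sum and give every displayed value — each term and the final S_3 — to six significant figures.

The integral term ∫_8^43 x·e^(−x/42) dx = 453.358.
Boundary: ½(f(8) + f(43)) = ½(6.61252 + 15.4466) = 11.0296.
Integral + boundary = 464.388.
Correction k=1: B_{2}/2! · (f^{(1)}(43) − f^{(1)}(8)) = 1/12 · (-0.00855295 − 0.669124) = -0.0564731.
Running total after k=1: 464.331.
Correction k=2: B_{4}/4! · (f^{(3)}(43) − f^{(3)}(8)) = −1/720 · (0.000402435 − 0.00131647) = 1.26950e-06.
Running total after k=2: 464.331.
Correction k=3: B_{6}/6! · (f^{(5)}(43) − f^{(5)}(8)) = 1/30240 · (4.59024e-07 − 1.27756e-06) = -2.70681e-11.

S_3 ≈ 464.331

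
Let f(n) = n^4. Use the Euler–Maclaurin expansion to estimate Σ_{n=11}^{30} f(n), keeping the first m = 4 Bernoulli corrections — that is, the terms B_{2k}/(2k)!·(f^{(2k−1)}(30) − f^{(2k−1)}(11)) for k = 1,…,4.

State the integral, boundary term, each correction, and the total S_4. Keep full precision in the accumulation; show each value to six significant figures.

S_4 ≈ 5.24867e+06

∫_11^30 x^4 dx evaluates to 4.82779e+06.
½[f(11) + f(30)] = ½[14641.0 + 810000] = 412320.
So far: 5.24011e+06.
Correction k=1: B_{2}/2! · (f^{(1)}(30) − f^{(1)}(11)) = 1/12 · (108000 − 5324.00) = 8556.33.
Running total after k=1: 5.24867e+06.
Correction k=2: B_{4}/4! · (f^{(3)}(30) − f^{(3)}(11)) = −1/720 · (720.000 − 264.000) = -0.633333.
Running total after k=2: 5.24867e+06.
Correction k=3: B_{6}/6! · (f^{(5)}(30) − f^{(5)}(11)) = 1/30240 · (0.00000 − 0.00000) = 0.00000.
Running total after k=3: 5.24867e+06.
Correction k=4: B_{8}/8! · (f^{(7)}(30) − f^{(7)}(11)) = −1/1209600 · (0.00000 − 0.00000) = 0.00000.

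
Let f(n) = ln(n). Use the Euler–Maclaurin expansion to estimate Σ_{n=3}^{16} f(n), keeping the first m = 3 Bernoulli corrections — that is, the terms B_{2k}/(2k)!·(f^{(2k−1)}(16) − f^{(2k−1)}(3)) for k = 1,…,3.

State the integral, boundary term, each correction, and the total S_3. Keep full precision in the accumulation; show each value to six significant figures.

∫_3^16 ln(x) dx evaluates to 28.0656.
Boundary: ½(f(3) + f(16)) = ½(1.09861 + 2.77259) = 1.93560.
So far: 30.0012.
Order-1 term: 1/12 · (0.0625000 − 0.333333) = -0.0225694.
After k=1: 29.9786.
Order-2 term: −1/720 · (0.000488281 − 0.0740741) = 0.000102202.
After k=2: 29.9787.
Order-3 term: 1/30240 · (2.28882e-05 − 0.0987654) = -3.26530e-06.

S_3 ≈ 29.9787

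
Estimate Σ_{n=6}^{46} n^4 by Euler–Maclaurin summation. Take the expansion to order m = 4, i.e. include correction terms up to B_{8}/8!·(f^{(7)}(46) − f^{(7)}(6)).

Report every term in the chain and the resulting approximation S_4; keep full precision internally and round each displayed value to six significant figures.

S_4 ≈ 4.34628e+07

The integral term ∫_6^46 x^4 dx = 4.11910e+07.
Boundary: ½(f(6) + f(46)) = ½(1296.00 + 4.47746e+06) = 2.23938e+06.
Integral + boundary = 4.34304e+07.
Correction k=1: B_{2}/2! · (f^{(1)}(46) − f^{(1)}(6)) = 1/12 · (389344 − 864.000) = 32373.3.
Running total after k=1: 4.34628e+07.
Correction k=2: B_{4}/4! · (f^{(3)}(46) − f^{(3)}(6)) = −1/720 · (1104.00 − 144.000) = -1.33333.
Running total after k=2: 4.34628e+07.
Correction k=3: B_{6}/6! · (f^{(5)}(46) − f^{(5)}(6)) = 1/30240 · (0.00000 − 0.00000) = 0.00000.
Running total after k=3: 4.34628e+07.
Correction k=4: B_{8}/8! · (f^{(7)}(46) − f^{(7)}(6)) = −1/1209600 · (0.00000 − 0.00000) = 0.00000.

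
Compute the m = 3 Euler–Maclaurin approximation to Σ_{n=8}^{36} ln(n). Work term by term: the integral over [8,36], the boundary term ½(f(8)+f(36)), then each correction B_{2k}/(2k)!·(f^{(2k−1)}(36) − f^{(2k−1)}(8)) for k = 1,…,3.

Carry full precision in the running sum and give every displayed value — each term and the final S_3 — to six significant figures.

The integral term ∫_8^36 ln(x) dx = 84.3711.
Endpoint term: (f(8) + f(36))/2 = (2.07944 + 3.58352)/2 = 2.83148.
So far: 87.2026.
Order-1 term: 1/12 · (0.0277778 − 0.125000) = -0.00810185.
After k=1: 87.1945.
Order-2 term: −1/720 · (4.28669e-05 − 0.00390625) = 5.36581e-06.
After k=2: 87.1945.
Order-3 term: 1/30240 · (3.96916e-07 − 0.000732422) = -2.42072e-08.

S_3 ≈ 87.1945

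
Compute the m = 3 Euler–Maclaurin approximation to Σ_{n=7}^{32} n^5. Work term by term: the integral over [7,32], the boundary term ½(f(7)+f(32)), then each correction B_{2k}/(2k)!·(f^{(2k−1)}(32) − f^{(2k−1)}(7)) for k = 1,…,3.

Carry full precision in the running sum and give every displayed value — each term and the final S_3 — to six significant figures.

Integral: ∫_7^32 x^5 dx = 1.78937e+08.
½[f(7) + f(32)] = ½[16807.0 + 3.35544e+07] = 1.67856e+07.
Running total after boundary: 1.95723e+08.
k=1: B_{2}/(2)! × [f^{(1)}(32) − f^{(1)}(7)] = 1/12 × (5.24288e+06 − 12005.0) = 435906.
After k=1: 1.96159e+08.
k=2: B_{4}/(4)! × [f^{(3)}(32) − f^{(3)}(7)] = −1/720 × (61440.0 − 2940.00) = -81.2500.
After k=2: 1.96159e+08.
k=3: B_{6}/(6)! × [f^{(5)}(32) − f^{(5)}(7)] = 1/30240 × (120.000 − 120.000) = 0.00000.

S_3 ≈ 1.96159e+08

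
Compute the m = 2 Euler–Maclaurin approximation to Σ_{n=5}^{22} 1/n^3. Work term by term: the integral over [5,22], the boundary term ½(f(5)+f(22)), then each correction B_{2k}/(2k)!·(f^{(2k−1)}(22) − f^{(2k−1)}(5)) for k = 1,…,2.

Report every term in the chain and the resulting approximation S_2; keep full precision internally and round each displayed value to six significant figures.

∫_5^22 1/x^3 dx evaluates to 0.0189669.
Endpoint term: (f(5) + f(22))/2 = (0.00800000 + 9.39144e-05)/2 = 0.00404696.
Integral + boundary = 0.0230139.
k=1: B_{2}/(2)! × [f^{(1)}(22) − f^{(1)}(5)] = 1/12 × (-1.28065e-05 − (-0.00480000)) = 0.000398933.
Partial sum through k=1: 0.0234128.
k=2: B_{4}/(4)! × [f^{(3)}(22) − f^{(3)}(5)] = −1/720 × (-5.29194e-07 − (-0.00384000)) = -5.33260e-06.

S_2 ≈ 0.0234075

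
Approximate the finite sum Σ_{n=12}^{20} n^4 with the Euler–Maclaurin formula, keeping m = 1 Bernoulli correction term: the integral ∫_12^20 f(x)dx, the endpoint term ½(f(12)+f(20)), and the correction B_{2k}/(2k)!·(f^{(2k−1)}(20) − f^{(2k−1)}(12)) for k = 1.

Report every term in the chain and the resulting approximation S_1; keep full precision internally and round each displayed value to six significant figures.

The integral term ∫_12^20 x^4 dx = 590234.
Boundary: ½(f(12) + f(20)) = ½(20736.0 + 160000) = 90368.0.
So far: 680602.
Order-1 term: 1/12 · (32000.0 − 6912.00) = 2090.67.

S_1 ≈ 682692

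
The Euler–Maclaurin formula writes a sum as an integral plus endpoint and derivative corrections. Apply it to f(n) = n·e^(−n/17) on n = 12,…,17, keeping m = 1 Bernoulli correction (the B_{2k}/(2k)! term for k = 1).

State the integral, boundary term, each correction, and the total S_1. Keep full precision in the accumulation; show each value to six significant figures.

Integral: ∫_12^17 x·e^(−x/17) dx = 30.7464.
½[f(12) + f(17)] = ½[5.92407 + 6.25395] = 6.08901.
Running total after boundary: 36.8354.
Correction k=1: B_{2}/2! · (f^{(1)}(17) − f^{(1)}(12)) = 1/12 · (0.00000 − 0.145198) = -0.0120998.

S_1 ≈ 36.8233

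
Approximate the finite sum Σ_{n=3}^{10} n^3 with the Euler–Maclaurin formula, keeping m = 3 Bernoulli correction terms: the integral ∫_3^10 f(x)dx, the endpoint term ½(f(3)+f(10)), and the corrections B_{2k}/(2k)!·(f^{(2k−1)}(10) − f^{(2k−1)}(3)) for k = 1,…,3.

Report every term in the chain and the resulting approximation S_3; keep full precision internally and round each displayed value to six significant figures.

The integral term ∫_3^10 x^3 dx = 2479.75.
½[f(3) + f(10)] = ½[27.0000 + 1000.00] = 513.500.
So far: 2993.25.
Order-1 term: 1/12 · (300.000 − 27.0000) = 22.7500.
Partial sum through k=1: 3016.00.
Order-2 term: −1/720 · (6.00000 − 6.00000) = 0.00000.
Partial sum through k=2: 3016.00.
Order-3 term: 1/30240 · (0.00000 − 0.00000) = 0.00000.

S_3 ≈ 3016.00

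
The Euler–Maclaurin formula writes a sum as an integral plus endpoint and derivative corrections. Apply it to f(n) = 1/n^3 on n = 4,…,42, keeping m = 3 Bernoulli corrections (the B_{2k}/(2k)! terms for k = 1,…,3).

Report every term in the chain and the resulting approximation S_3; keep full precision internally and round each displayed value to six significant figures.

∫_4^42 1/x^3 dx evaluates to 0.0309666.
½[f(4) + f(42)] = ½[0.0156250 + 1.34975e-05] = 0.00781925.
So far: 0.0387858.
Correction k=1: B_{2}/2! · (f^{(1)}(42) − f^{(1)}(4)) = 1/12 · (-9.64104e-07 − (-0.0117188)) = 0.000976482.
Running total after k=1: 0.0397623.
Correction k=2: B_{4}/4! · (f^{(3)}(42) − f^{(3)}(4)) = −1/720 · (-1.09309e-08 − (-0.0146484)) = -2.03450e-05.
Running total after k=2: 0.0397419.
Correction k=3: B_{6}/6! · (f^{(5)}(42) − f^{(5)}(4)) = 1/30240 · (-2.60259e-10 − (-0.0384521)) = 1.27157e-06.

S_3 ≈ 0.0397432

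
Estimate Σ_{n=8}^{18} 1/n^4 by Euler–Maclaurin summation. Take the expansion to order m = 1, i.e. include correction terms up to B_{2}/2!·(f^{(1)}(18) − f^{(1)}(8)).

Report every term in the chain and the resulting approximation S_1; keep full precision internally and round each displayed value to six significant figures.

Integral: ∫_8^18 1/x^4 dx = 0.000593886.
½[f(8) + f(18)] = ½[0.000244141 + 9.52599e-06] = 0.000126833.
Integral + boundary = 0.000720719.
Correction k=1: B_{2}/2! · (f^{(1)}(18) − f^{(1)}(8)) = 1/12 · (-2.11689e-06 − (-0.000122070)) = 9.99612e-06.

S_1 ≈ 0.000730715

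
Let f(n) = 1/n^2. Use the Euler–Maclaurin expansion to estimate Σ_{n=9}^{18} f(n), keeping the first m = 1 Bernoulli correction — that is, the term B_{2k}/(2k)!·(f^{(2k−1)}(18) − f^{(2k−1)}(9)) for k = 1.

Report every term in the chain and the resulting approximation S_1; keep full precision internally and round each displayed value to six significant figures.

The integral term ∫_9^18 1/x^2 dx = 0.0555556.
Boundary: ½(f(9) + f(18)) = ½(0.0123457 + 0.00308642) = 0.00771605.
Integral + boundary = 0.0632716.
k=1: B_{2}/(2)! × [f^{(1)}(18) − f^{(1)}(9)] = 1/12 × (-0.000342936 − (-0.00274348)) = 0.000200046.

S_1 ≈ 0.0634717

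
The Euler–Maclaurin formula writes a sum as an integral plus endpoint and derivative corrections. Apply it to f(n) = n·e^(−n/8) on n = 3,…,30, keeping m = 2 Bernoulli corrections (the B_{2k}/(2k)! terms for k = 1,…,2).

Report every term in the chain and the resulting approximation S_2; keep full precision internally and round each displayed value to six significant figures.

∫_3^30 x·e^(−x/8) dx evaluates to 53.3321.
Boundary: ½(f(3) + f(30)) = ½(2.06187 + 0.705532) = 1.38370.
So far: 54.7158.
Order-1 term: 1/12 · (-0.0646738 − 0.429556) = -0.0411858.
Partial sum through k=1: 54.6746.
Order-2 term: −1/720 · (-0.000275599 − 0.0281896) = 3.95350e-05.

S_2 ≈ 54.6746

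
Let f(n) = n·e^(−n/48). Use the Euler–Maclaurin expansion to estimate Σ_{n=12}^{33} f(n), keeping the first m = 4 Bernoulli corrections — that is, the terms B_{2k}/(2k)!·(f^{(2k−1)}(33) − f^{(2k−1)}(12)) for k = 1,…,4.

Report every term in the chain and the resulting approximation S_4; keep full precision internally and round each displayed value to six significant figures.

S_4 ≈ 300.871

Integral: ∫_12^33 x·e^(−x/48) dx = 287.937.
Boundary: ½(f(12) + f(33)) = ½(9.34561 + 16.5934) = 12.9695.
So far: 300.907.
Correction k=1: B_{2}/2! · (f^{(1)}(33) − f^{(1)}(12)) = 1/12 · (0.157135 − 0.584101) = -0.0355805.
After k=1: 300.871.
Correction k=2: B_{4}/4! · (f^{(3)}(33) − f^{(3)}(12)) = −1/720 · (0.000504687 − 0.000929558) = 5.90099e-07.
After k=2: 300.871.
Correction k=3: B_{6}/6! · (f^{(5)}(33) − f^{(5)}(12)) = 1/30240 · (4.08495e-07 − 6.96875e-07) = -9.53639e-12.
After k=3: 300.871.
Correction k=4: B_{8}/8! · (f^{(7)}(33) − f^{(7)}(12)) = −1/1209600 · (2.59523e-10 − 4.29816e-10) = 1.40784e-16.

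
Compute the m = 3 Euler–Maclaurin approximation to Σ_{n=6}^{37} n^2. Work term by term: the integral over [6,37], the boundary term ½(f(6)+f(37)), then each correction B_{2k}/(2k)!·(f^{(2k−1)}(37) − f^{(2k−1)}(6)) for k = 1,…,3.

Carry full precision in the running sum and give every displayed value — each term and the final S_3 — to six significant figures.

∫_6^37 x^2 dx evaluates to 16812.3.
½[f(6) + f(37)] = ½[36.0000 + 1369.00] = 702.500.
Running total after boundary: 17514.8.
Correction k=1: B_{2}/2! · (f^{(1)}(37) − f^{(1)}(6)) = 1/12 · (74.0000 − 12.0000) = 5.16667.
After k=1: 17520.0.
Correction k=2: B_{4}/4! · (f^{(3)}(37) − f^{(3)}(6)) = −1/720 · (0.00000 − 0.00000) = 0.00000.
After k=2: 17520.0.
Correction k=3: B_{6}/6! · (f^{(5)}(37) − f^{(5)}(6)) = 1/30240 · (0.00000 − 0.00000) = 0.00000.

S_3 ≈ 17520.0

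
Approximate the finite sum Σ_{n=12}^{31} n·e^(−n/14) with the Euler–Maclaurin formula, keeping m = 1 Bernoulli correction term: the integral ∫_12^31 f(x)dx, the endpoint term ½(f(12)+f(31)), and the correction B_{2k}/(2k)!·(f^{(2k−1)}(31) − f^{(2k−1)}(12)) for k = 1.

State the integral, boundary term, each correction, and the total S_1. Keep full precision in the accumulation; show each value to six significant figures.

Integral: ∫_12^31 x·e^(−x/14) dx = 85.6559.
Boundary: ½(f(12) + f(31)) = ½(5.09247 + 3.38618) = 4.23933.
Running total after boundary: 89.8952.
k=1: B_{2}/(2)! × [f^{(1)}(31) − f^{(1)}(12)] = 1/12 × (-0.132638 − 0.0606247) = -0.0161052.

S_1 ≈ 89.8791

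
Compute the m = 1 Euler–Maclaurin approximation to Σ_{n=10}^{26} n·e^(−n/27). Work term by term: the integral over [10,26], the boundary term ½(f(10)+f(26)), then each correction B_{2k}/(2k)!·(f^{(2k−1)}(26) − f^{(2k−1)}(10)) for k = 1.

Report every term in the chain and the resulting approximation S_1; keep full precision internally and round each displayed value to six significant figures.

S_1 ≈ 151.870

Integral: ∫_10^26 x·e^(−x/27) dx = 143.489.
Boundary: ½(f(10) + f(26)) = ½(6.90479 + 9.92576) = 8.41527.
So far: 151.905.
Correction k=1: B_{2}/2! · (f^{(1)}(26) − f^{(1)}(10)) = 1/12 · (0.0141393 − 0.434746) = -0.0350505.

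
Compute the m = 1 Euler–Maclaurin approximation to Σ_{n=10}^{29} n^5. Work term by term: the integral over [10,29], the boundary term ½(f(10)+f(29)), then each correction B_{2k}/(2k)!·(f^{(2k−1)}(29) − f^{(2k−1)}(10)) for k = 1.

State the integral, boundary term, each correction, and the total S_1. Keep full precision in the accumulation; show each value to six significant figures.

S_1 ≈ 1.09567e+08

The integral term ∫_10^29 x^5 dx = 9.89706e+07.
½[f(10) + f(29)] = ½[100000 + 2.05111e+07] = 1.03056e+07.
Running total after boundary: 1.09276e+08.
Order-1 term: 1/12 · (3.53640e+06 − 50000.0) = 290534.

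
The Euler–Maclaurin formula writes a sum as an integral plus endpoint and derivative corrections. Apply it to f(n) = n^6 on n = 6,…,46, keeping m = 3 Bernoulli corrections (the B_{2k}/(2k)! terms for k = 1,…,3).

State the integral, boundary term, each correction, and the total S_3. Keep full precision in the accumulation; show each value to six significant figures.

S_3 ≈ 6.70998e+10

∫_6^46 x^6 dx evaluates to 6.22596e+10.
½[f(6) + f(46)] = ½[46656.0 + 9.47430e+09] = 4.73717e+09.
Running total after boundary: 6.69968e+10.
Correction k=1: B_{2}/2! · (f^{(1)}(46) − f^{(1)}(6)) = 1/12 · (1.23578e+09 − 46656.0) = 1.02978e+08.
Partial sum through k=1: 6.70998e+10.
Correction k=2: B_{4}/4! · (f^{(3)}(46) − f^{(3)}(6)) = −1/720 · (1.16803e+07 − 25920.0) = -16186.7.
Partial sum through k=2: 6.70998e+10.
Correction k=3: B_{6}/6! · (f^{(5)}(46) − f^{(5)}(6)) = 1/30240 · (33120.0 − 4320.00) = 0.952381.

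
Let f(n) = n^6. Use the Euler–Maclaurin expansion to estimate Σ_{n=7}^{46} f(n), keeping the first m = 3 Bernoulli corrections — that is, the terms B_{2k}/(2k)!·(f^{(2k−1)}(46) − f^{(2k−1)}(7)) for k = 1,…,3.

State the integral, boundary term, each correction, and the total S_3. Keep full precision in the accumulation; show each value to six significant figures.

The integral term ∫_7^46 x^6 dx = 6.22595e+10.
½[f(7) + f(46)] = ½[117649 + 9.47430e+09] = 4.73721e+09.
So far: 6.69968e+10.
Correction k=1: B_{2}/2! · (f^{(1)}(46) − f^{(1)}(7)) = 1/12 · (1.23578e+09 − 100842) = 1.02973e+08.
Partial sum through k=1: 6.70997e+10.
Correction k=2: B_{4}/4! · (f^{(3)}(46) − f^{(3)}(7)) = −1/720 · (1.16803e+07 − 41160.0) = -16165.5.
Partial sum through k=2: 6.70997e+10.
Correction k=3: B_{6}/6! · (f^{(5)}(46) − f^{(5)}(7)) = 1/30240 · (33120.0 − 5040.00) = 0.928571.

S_3 ≈ 6.70997e+10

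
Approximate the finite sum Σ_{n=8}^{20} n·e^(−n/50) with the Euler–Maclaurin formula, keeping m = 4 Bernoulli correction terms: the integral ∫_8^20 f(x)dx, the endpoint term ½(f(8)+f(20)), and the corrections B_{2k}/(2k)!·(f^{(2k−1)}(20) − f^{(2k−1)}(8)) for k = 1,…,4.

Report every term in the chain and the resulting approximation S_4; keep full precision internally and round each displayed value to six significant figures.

S_4 ≈ 135.182

The integral term ∫_8^20 x·e^(−x/50) dx = 125.097.
½[f(8) + f(20)] = ½[6.81715 + 13.4064] = 10.1118.
So far: 135.209.
Order-1 term: 1/12 · (0.402192 − 0.715801) = -0.0261341.
Partial sum through k=1: 135.182.
Order-2 term: −1/720 · (0.000697133 − 0.000968035) = 3.76253e-07.
Partial sum through k=2: 135.182.
Order-3 term: 1/30240 · (4.93356e-07 − 6.59900e-07) = -5.50743e-12.
Partial sum through k=3: 135.182.
Order-4 term: −1/1209600 · (2.83143e-10 − 3.73034e-10) = 7.43149e-17.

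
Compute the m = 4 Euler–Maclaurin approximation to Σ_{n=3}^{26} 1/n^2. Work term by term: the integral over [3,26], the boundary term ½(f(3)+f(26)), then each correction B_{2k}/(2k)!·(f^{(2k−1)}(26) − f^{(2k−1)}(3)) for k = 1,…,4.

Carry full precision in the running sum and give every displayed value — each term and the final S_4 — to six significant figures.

S_4 ≈ 0.357202

The integral term ∫_3^26 1/x^2 dx = 0.294872.
½[f(3) + f(26)] = ½[0.111111 + 0.00147929] = 0.0562952.
So far: 0.351167.
k=1: B_{2}/(2)! × [f^{(1)}(26) − f^{(1)}(3)] = 1/12 × (-0.000113792 − (-0.0740741)) = 0.00616336.
After k=1: 0.357330.
k=2: B_{4}/(4)! × [f^{(3)}(26) − f^{(3)}(3)] = −1/720 × (-2.01997e-06 − (-0.0987654)) = -0.000137171.
After k=2: 0.357193.
k=3: B_{6}/(6)! × [f^{(5)}(26) − f^{(5)}(3)] = 1/30240 × (-8.96436e-08 − (-0.329218)) = 1.08868e-05.
After k=3: 0.357204.
k=4: B_{8}/(8)! × [f^{(7)}(26) − f^{(7)}(3)] = −1/1209600 × (-7.42609e-09 − (-2.04847)) = -1.69351e-06.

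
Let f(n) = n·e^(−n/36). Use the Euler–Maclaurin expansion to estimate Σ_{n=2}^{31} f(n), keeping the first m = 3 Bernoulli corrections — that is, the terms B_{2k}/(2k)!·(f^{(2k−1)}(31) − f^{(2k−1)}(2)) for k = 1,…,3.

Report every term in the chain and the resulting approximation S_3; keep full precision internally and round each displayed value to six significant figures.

Integral: ∫_2^31 x·e^(−x/36) dx = 274.539.
Boundary: ½(f(2) + f(31)) = ½(1.89192 + 13.1035) = 7.49769.
Running total after boundary: 282.037.
Correction k=1: B_{2}/2! · (f^{(1)}(31) − f^{(1)}(2)) = 1/12 · (0.0587072 − 0.893406) = -0.0695582.
After k=1: 281.967.
Correction k=2: B_{4}/4! · (f^{(3)}(31) − f^{(3)}(2)) = −1/720 · (0.000697602 − 0.00214917) = 2.01607e-06.
After k=2: 281.967.
Correction k=3: B_{6}/6! · (f^{(5)}(31) − f^{(5)}(2)) = 1/30240 · (1.04159e-06 − 2.78471e-06) = -5.76428e-11.

S_3 ≈ 281.967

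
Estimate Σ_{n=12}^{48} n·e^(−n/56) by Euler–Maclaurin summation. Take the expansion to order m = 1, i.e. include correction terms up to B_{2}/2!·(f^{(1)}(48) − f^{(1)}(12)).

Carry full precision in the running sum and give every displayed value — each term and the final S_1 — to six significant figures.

Integral: ∫_12^48 x·e^(−x/56) dx = 601.957.
½[f(12) + f(48)] = ½[9.68541 + 20.3699] = 15.0277.
So far: 616.985.
Correction k=1: B_{2}/2! · (f^{(1)}(48) − f^{(1)}(12)) = 1/12 · (0.0606247 − 0.634164) = -0.0477949.

S_1 ≈ 616.937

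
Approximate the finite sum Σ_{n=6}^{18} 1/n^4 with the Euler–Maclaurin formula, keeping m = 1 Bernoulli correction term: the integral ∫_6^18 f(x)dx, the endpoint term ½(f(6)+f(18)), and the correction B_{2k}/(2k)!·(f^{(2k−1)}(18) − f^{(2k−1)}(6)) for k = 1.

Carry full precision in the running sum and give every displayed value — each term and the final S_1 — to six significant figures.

S_1 ≈ 0.00191931

The integral term ∫_6^18 1/x^4 dx = 0.00148605.
½[f(6) + f(18)] = ½[0.000771605 + 9.52599e-06] = 0.000390565.
Running total after boundary: 0.00187662.
Correction k=1: B_{2}/2! · (f^{(1)}(18) − f^{(1)}(6)) = 1/12 · (-2.11689e-06 − (-0.000514403)) = 4.26905e-05.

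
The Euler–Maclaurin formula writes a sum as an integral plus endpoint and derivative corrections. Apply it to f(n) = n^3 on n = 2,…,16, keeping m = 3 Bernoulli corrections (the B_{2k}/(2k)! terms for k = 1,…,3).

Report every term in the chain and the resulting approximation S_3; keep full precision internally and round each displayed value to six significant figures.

Integral: ∫_2^16 x^3 dx = 16380.0.
Endpoint term: (f(2) + f(16))/2 = (8.00000 + 4096.00)/2 = 2052.00.
Running total after boundary: 18432.0.
Order-1 term: 1/12 · (768.000 − 12.0000) = 63.0000.
Partial sum through k=1: 18495.0.
Order-2 term: −1/720 · (6.00000 − 6.00000) = 0.00000.
Partial sum through k=2: 18495.0.
Order-3 term: 1/30240 · (0.00000 − 0.00000) = 0.00000.

S_3 ≈ 18495.0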